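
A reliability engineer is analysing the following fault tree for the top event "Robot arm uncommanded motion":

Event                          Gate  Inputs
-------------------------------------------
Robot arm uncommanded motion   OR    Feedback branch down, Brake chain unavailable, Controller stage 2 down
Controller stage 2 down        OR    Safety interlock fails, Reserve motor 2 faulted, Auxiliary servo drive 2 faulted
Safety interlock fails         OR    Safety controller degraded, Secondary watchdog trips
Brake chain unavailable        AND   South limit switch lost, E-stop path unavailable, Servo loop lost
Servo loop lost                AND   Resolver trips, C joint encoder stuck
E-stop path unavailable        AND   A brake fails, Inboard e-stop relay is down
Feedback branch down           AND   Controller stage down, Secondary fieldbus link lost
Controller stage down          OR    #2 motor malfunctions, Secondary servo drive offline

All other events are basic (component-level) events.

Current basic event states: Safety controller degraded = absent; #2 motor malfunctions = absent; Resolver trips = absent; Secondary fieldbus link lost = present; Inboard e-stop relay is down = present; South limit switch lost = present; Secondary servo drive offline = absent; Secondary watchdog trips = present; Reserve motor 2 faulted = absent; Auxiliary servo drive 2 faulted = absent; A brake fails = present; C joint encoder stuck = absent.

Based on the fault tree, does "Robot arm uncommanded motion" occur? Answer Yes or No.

Yes

Controller stage down [OR]: #2 motor malfunctions=not, Secondary servo drive offline=not → no input occurs → does not occur.
Feedback branch down [AND]: Controller stage down=not, Secondary fieldbus link lost=occurs → not all inputs occur → does not occur.
E-stop path unavailable [AND]: A brake fails=occurs, Inboard e-stop relay is down=occurs → all inputs occur → occurs.
Servo loop lost [AND]: Resolver trips=not, C joint encoder stuck=not → not all inputs occur → does not occur.
Brake chain unavailable [AND]: South limit switch lost=occurs, E-stop path unavailable=occurs, Servo loop lost=not → not all inputs occur → does not occur.
Safety interlock fails [OR]: Safety controller degraded=not, Secondary watchdog trips=occurs → at least one input occurs → occurs.
Controller stage 2 down [OR]: Safety interlock fails=occurs, Reserve motor 2 faulted=not, Auxiliary servo drive 2 faulted=not → at least one input occurs → occurs.
Robot arm uncommanded motion [OR]: Feedback branch down=not, Brake chain unavailable=not, Controller stage 2 down=occurs → at least one input occurs → occurs.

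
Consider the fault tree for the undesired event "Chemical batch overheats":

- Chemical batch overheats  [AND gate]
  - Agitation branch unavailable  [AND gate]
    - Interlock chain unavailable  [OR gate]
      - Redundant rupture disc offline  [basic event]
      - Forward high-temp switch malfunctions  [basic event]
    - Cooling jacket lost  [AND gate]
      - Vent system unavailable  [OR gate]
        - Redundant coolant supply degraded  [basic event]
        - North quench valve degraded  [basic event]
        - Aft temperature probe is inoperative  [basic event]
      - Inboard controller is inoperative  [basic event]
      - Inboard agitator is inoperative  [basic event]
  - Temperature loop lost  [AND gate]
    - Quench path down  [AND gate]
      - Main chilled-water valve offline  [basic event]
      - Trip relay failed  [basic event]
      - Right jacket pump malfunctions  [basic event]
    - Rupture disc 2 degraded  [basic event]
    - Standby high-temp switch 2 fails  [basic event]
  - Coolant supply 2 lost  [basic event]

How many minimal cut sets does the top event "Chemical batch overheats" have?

Interlock chain unavailable [OR]: union of children's cut sets → 2 cut set(s).
Vent system unavailable [OR]: union of children's cut sets → 3 cut set(s).
Cooling jacket lost [AND]: one cut set from each child combined → 3 × 1 × 1 = 3 cut set(s).
Agitation branch unavailable [AND]: one cut set from each child combined → 2 × 3 = 6 cut set(s).
Quench path down [AND]: one cut set from each child combined → 1 × 1 × 1 = 1 cut set(s).
Temperature loop lost [AND]: one cut set from each child combined → 1 × 1 × 1 = 1 cut set(s).
Chemical batch overheats [AND]: one cut set from each child combined → 6 × 1 × 1 = 6 cut set(s).
Minimal cut sets: {Coolant supply 2 lost, Inboard agitator is inoperative, Inboard controller is inoperative, Main chilled-water valve offline, Redundant coolant supply degraded, Redundant rupture disc offline, Right jacket pump malfunctions, Rupture disc 2 degraded, Standby high-temp switch 2 fails, Trip relay failed}; {Coolant supply 2 lost, Inboard agitator is inoperative, Inboard controller is inoperative, Main chilled-water valve offline, North quench valve degraded, Redundant rupture disc offline, Right jacket pump malfunctions, Rupture disc 2 degraded, Standby high-temp switch 2 fails, Trip relay failed}; {Aft temperature probe is inoperative, Coolant supply 2 lost, Inboard agitator is inoperative, Inboard controller is inoperative, Main chilled-water valve offline, Redundant rupture disc offline, Right jacket pump malfunctions, Rupture disc 2 degraded, Standby high-temp switch 2 fails, Trip relay failed}; {Coolant supply 2 lost, Forward high-temp switch malfunctions, Inboard agitator is inoperative, Inboard controller is inoperative, Main chilled-water valve offline, Redundant coolant supply degraded, Right jacket pump malfunctions, Rupture disc 2 degraded, Standby high-temp switch 2 fails, Trip relay failed}; {Coolant supply 2 lost, Forward high-temp switch malfunctions, Inboard agitator is inoperative, Inboard controller is inoperative, Main chilled-water valve offline, North quench valve degraded, Right jacket pump malfunctions, Rupture disc 2 degraded, Standby high-temp switch 2 fails, Trip relay failed}; {Aft temperature probe is inoperative, Coolant supply 2 lost, Forward high-temp switch malfunctions, Inboard agitator is inoperative, Inboard controller is inoperative, Main chilled-water valve offline, Right jacket pump malfunctions, Rupture disc 2 degraded, Standby high-temp switch 2 fails, Trip relay failed}.

6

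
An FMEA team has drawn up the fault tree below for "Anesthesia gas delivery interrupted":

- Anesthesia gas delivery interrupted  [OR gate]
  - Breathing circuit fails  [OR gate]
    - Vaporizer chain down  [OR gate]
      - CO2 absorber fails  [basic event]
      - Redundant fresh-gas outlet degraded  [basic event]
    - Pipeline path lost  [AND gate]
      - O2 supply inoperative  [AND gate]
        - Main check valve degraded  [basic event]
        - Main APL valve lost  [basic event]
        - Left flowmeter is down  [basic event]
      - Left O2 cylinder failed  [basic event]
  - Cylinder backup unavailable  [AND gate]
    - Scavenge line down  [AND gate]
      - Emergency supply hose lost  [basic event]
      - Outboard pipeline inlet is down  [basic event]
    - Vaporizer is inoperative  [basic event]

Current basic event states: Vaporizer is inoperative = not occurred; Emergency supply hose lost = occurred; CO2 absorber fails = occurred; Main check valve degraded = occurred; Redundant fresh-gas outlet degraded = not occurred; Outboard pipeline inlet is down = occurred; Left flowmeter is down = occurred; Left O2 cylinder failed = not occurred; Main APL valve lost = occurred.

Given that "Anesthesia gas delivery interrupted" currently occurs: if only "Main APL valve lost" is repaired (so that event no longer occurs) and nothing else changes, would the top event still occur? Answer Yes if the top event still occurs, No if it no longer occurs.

Counterfactual: set "Main APL valve lost" to not occurred.
Vaporizer chain down [OR]: CO2 absorber fails=occurs, Redundant fresh-gas outlet degraded=not → at least one input occurs → occurs.
O2 supply inoperative [AND]: Main check valve degraded=occurs, Main APL valve lost=not, Left flowmeter is down=occurs → not all inputs occur → does not occur.
Pipeline path lost [AND]: O2 supply inoperative=not, Left O2 cylinder failed=not → not all inputs occur → does not occur.
Breathing circuit fails [OR]: Vaporizer chain down=occurs, Pipeline path lost=not → at least one input occurs → occurs.
Scavenge line down [AND]: Emergency supply hose lost=occurs, Outboard pipeline inlet is down=occurs → all inputs occur → occurs.
Cylinder backup unavailable [AND]: Scavenge line down=occurs, Vaporizer is inoperative=not → not all inputs occur → does not occur.
Anesthesia gas delivery interrupted [OR]: Breathing circuit fails=occurs, Cylinder backup unavailable=not → at least one input occurs → occurs.

Yes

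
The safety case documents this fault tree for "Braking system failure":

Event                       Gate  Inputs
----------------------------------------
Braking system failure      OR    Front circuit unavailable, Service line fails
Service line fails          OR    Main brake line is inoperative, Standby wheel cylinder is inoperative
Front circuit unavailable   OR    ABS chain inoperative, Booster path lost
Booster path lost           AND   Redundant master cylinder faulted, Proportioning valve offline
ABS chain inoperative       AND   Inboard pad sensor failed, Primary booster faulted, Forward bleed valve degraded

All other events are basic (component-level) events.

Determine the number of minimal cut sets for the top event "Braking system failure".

ABS chain inoperative [AND]: one cut set from each child combined → 1 × 1 × 1 = 1 cut set(s).
Booster path lost [AND]: one cut set from each child combined → 1 × 1 = 1 cut set(s).
Front circuit unavailable [OR]: union of children's cut sets → 2 cut set(s).
Service line fails [OR]: union of children's cut sets → 2 cut set(s).
Braking system failure [OR]: union of children's cut sets → 4 cut set(s).
Minimal cut sets: {Forward bleed valve degraded, Inboard pad sensor failed, Primary booster faulted}; {Proportioning valve offline, Redundant master cylinder faulted}; {Main brake line is inoperative}; {Standby wheel cylinder is inoperative}.

4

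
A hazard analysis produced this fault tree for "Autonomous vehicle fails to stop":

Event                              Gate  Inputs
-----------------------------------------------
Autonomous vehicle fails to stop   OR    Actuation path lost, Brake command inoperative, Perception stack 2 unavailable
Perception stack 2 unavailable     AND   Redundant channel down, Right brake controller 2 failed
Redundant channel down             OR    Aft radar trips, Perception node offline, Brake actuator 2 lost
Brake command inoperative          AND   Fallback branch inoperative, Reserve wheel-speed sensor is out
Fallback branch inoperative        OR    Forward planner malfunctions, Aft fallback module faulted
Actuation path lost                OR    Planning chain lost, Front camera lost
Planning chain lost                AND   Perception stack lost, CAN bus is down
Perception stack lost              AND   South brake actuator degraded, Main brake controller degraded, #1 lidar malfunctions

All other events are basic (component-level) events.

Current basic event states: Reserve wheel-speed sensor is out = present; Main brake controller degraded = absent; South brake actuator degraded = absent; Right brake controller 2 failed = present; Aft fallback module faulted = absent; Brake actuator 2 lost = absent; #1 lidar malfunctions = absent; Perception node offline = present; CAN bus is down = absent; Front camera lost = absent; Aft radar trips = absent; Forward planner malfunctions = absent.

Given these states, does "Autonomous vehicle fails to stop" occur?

Perception stack lost [AND]: South brake actuator degraded=not, Main brake controller degraded=not, #1 lidar malfunctions=not → not all inputs occur → does not occur.
Planning chain lost [AND]: Perception stack lost=not, CAN bus is down=not → not all inputs occur → does not occur.
Actuation path lost [OR]: Planning chain lost=not, Front camera lost=not → no input occurs → does not occur.
Fallback branch inoperative [OR]: Forward planner malfunctions=not, Aft fallback module faulted=not → no input occurs → does not occur.
Brake command inoperative [AND]: Fallback branch inoperative=not, Reserve wheel-speed sensor is out=occurs → not all inputs occur → does not occur.
Redundant channel down [OR]: Aft radar trips=not, Perception node offline=occurs, Brake actuator 2 lost=not → at least one input occurs → occurs.
Perception stack 2 unavailable [AND]: Redundant channel down=occurs, Right brake controller 2 failed=occurs → all inputs occur → occurs.
Autonomous vehicle fails to stop [OR]: Actuation path lost=not, Brake command inoperative=not, Perception stack 2 unavailable=occurs → at least one input occurs → occurs.

Yes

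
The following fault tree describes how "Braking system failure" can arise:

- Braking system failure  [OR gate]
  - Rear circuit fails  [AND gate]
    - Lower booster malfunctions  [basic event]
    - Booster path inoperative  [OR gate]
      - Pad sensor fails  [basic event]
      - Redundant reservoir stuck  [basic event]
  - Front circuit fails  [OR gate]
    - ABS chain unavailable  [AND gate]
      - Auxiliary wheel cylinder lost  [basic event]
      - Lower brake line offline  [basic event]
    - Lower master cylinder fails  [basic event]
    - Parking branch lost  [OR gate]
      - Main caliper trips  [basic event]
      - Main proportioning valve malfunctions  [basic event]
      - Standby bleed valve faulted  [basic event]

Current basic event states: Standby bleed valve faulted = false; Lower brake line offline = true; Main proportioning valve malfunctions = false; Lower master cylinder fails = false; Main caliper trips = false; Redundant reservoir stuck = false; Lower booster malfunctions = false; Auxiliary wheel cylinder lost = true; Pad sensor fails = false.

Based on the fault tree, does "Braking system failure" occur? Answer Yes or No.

Yes

Booster path inoperative [OR]: Pad sensor fails=not, Redundant reservoir stuck=not → no input occurs → does not occur.
Rear circuit fails [AND]: Lower booster malfunctions=not, Booster path inoperative=not → not all inputs occur → does not occur.
ABS chain unavailable [AND]: Auxiliary wheel cylinder lost=occurs, Lower brake line offline=occurs → all inputs occur → occurs.
Parking branch lost [OR]: Main caliper trips=not, Main proportioning valve malfunctions=not, Standby bleed valve faulted=not → no input occurs → does not occur.
Front circuit fails [OR]: ABS chain unavailable=occurs, Lower master cylinder fails=not, Parking branch lost=not → at least one input occurs → occurs.
Braking system failure [OR]: Rear circuit fails=not, Front circuit fails=occurs → at least one input occurs → occurs.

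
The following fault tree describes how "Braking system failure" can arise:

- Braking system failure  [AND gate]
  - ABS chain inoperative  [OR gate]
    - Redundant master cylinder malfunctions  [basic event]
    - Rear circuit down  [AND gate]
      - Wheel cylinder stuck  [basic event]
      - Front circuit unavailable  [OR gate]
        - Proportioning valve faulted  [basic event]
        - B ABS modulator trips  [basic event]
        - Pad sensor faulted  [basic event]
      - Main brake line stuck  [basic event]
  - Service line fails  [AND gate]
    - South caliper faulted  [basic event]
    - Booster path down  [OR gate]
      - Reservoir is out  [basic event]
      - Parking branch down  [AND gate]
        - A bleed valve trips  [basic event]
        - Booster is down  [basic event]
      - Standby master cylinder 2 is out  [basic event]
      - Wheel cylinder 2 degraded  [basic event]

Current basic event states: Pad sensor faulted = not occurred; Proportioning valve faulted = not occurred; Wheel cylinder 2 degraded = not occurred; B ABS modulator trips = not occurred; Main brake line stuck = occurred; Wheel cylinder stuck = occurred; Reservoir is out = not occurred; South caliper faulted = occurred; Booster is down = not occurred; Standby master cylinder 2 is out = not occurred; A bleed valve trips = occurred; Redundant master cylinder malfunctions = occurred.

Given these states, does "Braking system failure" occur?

No

Front circuit unavailable [OR]: Proportioning valve faulted=not, B ABS modulator trips=not, Pad sensor faulted=not → no input occurs → does not occur.
Rear circuit down [AND]: Wheel cylinder stuck=occurs, Front circuit unavailable=not, Main brake line stuck=occurs → not all inputs occur → does not occur.
ABS chain inoperative [OR]: Redundant master cylinder malfunctions=occurs, Rear circuit down=not → at least one input occurs → occurs.
Parking branch down [AND]: A bleed valve trips=occurs, Booster is down=not → not all inputs occur → does not occur.
Booster path down [OR]: Reservoir is out=not, Parking branch down=not, Standby master cylinder 2 is out=not, Wheel cylinder 2 degraded=not → no input occurs → does not occur.
Service line fails [AND]: South caliper faulted=occurs, Booster path down=not → not all inputs occur → does not occur.
Braking system failure [AND]: ABS chain inoperative=occurs, Service line fails=not → not all inputs occur → does not occur.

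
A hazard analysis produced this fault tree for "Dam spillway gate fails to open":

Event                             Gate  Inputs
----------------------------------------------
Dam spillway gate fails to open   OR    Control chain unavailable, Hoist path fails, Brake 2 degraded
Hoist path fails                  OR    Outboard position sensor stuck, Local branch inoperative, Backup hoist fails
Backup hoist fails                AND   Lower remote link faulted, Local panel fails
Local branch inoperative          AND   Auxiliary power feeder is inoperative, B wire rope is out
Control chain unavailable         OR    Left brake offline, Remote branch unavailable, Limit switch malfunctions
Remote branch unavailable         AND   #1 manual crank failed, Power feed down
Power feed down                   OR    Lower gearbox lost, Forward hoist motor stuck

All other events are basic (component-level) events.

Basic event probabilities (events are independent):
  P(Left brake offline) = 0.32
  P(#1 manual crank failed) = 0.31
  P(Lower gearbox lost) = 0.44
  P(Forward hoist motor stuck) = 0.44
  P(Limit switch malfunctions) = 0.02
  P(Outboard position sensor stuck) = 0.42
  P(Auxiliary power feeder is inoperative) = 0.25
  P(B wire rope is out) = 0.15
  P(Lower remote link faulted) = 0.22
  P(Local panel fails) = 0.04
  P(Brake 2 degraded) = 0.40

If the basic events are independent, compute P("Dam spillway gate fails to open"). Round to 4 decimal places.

0.8258

P(Power feed down) [OR] = 1 − (1−0.44) × (1−0.44) = 0.686400
P(Remote branch unavailable) [AND] = 0.31 × 0.686400 = 0.212784
P(Control chain unavailable) [OR] = 1 − (1−0.32) × (1−0.212784) × (1−0.02) = 0.475399
P(Local branch inoperative) [AND] = 0.25 × 0.15 = 0.037500
P(Backup hoist fails) [AND] = 0.22 × 0.04 = 0.008800
P(Hoist path fails) [OR] = 1 − (1−0.42) × (1−0.037500) × (1−0.008800) = 0.446663
P(Dam spillway gate fails to open) [OR] = 1 − (1−0.475399) × (1−0.446663) × (1−0.40) = 0.825831
Rounded to 4 decimal places: P(Dam spillway gate fails to open) ≈ 0.8258.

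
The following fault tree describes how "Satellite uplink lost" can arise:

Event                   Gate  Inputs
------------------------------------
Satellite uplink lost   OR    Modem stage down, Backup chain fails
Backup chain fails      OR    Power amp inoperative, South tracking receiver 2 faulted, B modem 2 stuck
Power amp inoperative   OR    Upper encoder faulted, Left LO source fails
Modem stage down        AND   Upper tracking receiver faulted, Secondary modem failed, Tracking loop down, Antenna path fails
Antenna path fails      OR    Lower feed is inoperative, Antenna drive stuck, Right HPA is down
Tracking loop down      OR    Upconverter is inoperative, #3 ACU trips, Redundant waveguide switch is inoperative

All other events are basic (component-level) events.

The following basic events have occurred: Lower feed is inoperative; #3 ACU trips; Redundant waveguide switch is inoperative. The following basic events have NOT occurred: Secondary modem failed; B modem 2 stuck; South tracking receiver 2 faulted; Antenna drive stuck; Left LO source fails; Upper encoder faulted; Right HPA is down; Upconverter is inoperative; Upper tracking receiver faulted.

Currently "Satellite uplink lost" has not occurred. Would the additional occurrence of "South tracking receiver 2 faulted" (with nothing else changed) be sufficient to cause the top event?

Counterfactual: set "South tracking receiver 2 faulted" to occurred.
Tracking loop down [OR]: Upconverter is inoperative=not, #3 ACU trips=occurs, Redundant waveguide switch is inoperative=occurs → at least one input occurs → occurs.
Antenna path fails [OR]: Lower feed is inoperative=occurs, Antenna drive stuck=not, Right HPA is down=not → at least one input occurs → occurs.
Modem stage down [AND]: Upper tracking receiver faulted=not, Secondary modem failed=not, Tracking loop down=occurs, Antenna path fails=occurs → not all inputs occur → does not occur.
Power amp inoperative [OR]: Upper encoder faulted=not, Left LO source fails=not → no input occurs → does not occur.
Backup chain fails [OR]: Power amp inoperative=not, South tracking receiver 2 faulted=occurs, B modem 2 stuck=not → at least one input occurs → occurs.
Satellite uplink lost [OR]: Modem stage down=not, Backup chain fails=occurs → at least one input occurs → occurs.

Yes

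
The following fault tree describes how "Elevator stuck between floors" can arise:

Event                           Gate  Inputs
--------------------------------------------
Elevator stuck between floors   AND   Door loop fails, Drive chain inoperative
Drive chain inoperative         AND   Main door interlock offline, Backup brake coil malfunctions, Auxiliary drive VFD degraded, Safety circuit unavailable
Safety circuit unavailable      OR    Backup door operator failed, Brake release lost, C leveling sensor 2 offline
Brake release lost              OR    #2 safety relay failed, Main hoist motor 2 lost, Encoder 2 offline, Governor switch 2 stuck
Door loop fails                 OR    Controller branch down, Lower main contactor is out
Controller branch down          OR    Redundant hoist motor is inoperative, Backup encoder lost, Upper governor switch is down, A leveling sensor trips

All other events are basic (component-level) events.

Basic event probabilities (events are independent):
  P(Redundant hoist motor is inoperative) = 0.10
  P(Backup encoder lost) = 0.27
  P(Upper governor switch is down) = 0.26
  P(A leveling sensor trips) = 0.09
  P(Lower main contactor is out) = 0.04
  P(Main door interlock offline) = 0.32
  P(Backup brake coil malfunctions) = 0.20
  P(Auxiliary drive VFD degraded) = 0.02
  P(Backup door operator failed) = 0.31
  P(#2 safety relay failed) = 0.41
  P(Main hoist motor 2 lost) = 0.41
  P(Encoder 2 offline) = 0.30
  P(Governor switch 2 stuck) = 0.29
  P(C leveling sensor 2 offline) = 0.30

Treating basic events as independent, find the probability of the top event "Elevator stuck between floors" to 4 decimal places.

0.0007

P(Controller branch down) [OR] = 1 − (1−0.10) × (1−0.27) × (1−0.26) × (1−0.09) = 0.557576
P(Door loop fails) [OR] = 1 − (1−0.557576) × (1−0.04) = 0.575273
P(Brake release lost) [OR] = 1 − (1−0.41) × (1−0.41) × (1−0.30) × (1−0.29) = 0.826994
P(Safety circuit unavailable) [OR] = 1 − (1−0.31) × (1−0.826994) × (1−0.30) = 0.916438
P(Drive chain inoperative) [AND] = 0.32 × 0.20 × 0.02 × 0.916438 = 0.001173
P(Elevator stuck between floors) [AND] = 0.575273 × 0.001173 = 0.000675
Rounded to 4 decimal places: P(Elevator stuck between floors) ≈ 0.0007.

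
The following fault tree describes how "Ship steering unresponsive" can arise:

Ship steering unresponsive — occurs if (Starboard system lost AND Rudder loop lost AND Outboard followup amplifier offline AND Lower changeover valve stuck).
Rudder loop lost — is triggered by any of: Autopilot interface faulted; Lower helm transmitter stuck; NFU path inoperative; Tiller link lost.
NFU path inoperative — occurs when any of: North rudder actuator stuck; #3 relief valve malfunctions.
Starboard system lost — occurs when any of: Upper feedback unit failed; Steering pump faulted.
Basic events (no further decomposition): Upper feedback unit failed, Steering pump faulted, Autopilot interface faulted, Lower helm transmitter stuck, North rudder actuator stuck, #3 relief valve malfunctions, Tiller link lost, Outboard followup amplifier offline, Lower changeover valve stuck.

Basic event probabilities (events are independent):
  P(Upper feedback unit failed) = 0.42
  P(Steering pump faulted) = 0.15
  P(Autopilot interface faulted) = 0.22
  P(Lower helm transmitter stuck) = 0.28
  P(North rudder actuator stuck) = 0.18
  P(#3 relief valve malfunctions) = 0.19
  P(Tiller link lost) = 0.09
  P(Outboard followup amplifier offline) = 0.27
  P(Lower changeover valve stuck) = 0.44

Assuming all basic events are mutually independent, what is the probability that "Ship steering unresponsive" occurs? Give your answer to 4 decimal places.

0.0398

P(Starboard system lost) [OR] = 1 − (1−0.42) × (1−0.15) = 0.507000
P(NFU path inoperative) [OR] = 1 − (1−0.18) × (1−0.19) = 0.335800
P(Rudder loop lost) [OR] = 1 − (1−0.22) × (1−0.28) × (1−0.335800) × (1−0.09) = 0.660557
P(Ship steering unresponsive) [AND] = 0.507000 × 0.660557 × 0.27 × 0.44 = 0.039786
Rounded to 4 decimal places: P(Ship steering unresponsive) ≈ 0.0398.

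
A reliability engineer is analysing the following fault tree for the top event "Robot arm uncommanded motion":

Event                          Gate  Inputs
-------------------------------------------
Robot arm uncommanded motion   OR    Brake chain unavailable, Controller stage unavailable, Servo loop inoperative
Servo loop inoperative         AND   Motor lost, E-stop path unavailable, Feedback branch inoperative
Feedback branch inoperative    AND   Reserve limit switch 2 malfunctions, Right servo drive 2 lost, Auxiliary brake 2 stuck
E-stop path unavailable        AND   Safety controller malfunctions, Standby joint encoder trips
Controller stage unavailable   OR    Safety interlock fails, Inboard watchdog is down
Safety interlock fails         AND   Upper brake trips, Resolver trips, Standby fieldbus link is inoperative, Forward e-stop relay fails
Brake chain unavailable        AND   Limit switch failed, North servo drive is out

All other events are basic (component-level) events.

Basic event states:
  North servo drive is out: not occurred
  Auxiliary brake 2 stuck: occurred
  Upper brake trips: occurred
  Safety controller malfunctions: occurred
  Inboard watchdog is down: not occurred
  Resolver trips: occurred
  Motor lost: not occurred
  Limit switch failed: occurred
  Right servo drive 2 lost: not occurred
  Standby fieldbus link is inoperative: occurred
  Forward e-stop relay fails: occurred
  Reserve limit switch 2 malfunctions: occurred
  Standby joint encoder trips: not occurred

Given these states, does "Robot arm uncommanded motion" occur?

Yes

Brake chain unavailable [AND]: Limit switch failed=occurs, North servo drive is out=not → not all inputs occur → does not occur.
Safety interlock fails [AND]: Upper brake trips=occurs, Resolver trips=occurs, Standby fieldbus link is inoperative=occurs, Forward e-stop relay fails=occurs → all inputs occur → occurs.
Controller stage unavailable [OR]: Safety interlock fails=occurs, Inboard watchdog is down=not → at least one input occurs → occurs.
E-stop path unavailable [AND]: Safety controller malfunctions=occurs, Standby joint encoder trips=not → not all inputs occur → does not occur.
Feedback branch inoperative [AND]: Reserve limit switch 2 malfunctions=occurs, Right servo drive 2 lost=not, Auxiliary brake 2 stuck=occurs → not all inputs occur → does not occur.
Servo loop inoperative [AND]: Motor lost=not, E-stop path unavailable=not, Feedback branch inoperative=not → not all inputs occur → does not occur.
Robot arm uncommanded motion [OR]: Brake chain unavailable=not, Controller stage unavailable=occurs, Servo loop inoperative=not → at least one input occurs → occurs.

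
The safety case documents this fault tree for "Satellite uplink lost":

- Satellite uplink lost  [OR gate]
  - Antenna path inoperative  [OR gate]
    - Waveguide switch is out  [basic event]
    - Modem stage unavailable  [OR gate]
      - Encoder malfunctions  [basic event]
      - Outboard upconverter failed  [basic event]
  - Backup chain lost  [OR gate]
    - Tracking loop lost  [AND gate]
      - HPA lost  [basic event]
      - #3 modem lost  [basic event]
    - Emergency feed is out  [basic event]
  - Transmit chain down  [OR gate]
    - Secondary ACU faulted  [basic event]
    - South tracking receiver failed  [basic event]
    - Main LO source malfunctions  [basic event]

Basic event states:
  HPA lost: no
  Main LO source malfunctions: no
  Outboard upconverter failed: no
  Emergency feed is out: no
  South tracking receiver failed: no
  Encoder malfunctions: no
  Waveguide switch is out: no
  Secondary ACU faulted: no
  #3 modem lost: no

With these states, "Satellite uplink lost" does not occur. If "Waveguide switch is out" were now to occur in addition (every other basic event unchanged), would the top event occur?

Yes

Counterfactual: set "Waveguide switch is out" to occurred.
Modem stage unavailable [OR]: Encoder malfunctions=not, Outboard upconverter failed=not → no input occurs → does not occur.
Antenna path inoperative [OR]: Waveguide switch is out=occurs, Modem stage unavailable=not → at least one input occurs → occurs.
Tracking loop lost [AND]: HPA lost=not, #3 modem lost=not → not all inputs occur → does not occur.
Backup chain lost [OR]: Tracking loop lost=not, Emergency feed is out=not → no input occurs → does not occur.
Transmit chain down [OR]: Secondary ACU faulted=not, South tracking receiver failed=not, Main LO source malfunctions=not → no input occurs → does not occur.
Satellite uplink lost [OR]: Antenna path inoperative=occurs, Backup chain lost=not, Transmit chain down=not → at least one input occurs → occurs.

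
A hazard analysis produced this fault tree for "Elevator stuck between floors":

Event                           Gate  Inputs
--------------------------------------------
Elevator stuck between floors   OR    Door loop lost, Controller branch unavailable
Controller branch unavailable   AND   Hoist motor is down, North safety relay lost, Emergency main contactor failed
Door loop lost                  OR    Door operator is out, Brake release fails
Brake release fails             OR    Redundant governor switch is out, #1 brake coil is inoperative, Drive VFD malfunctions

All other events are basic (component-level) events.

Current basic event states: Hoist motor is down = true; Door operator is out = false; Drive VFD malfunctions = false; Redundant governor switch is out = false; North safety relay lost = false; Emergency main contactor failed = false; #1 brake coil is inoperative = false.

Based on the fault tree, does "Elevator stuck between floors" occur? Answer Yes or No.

Brake release fails [OR]: Redundant governor switch is out=not, #1 brake coil is inoperative=not, Drive VFD malfunctions=not → no input occurs → does not occur.
Door loop lost [OR]: Door operator is out=not, Brake release fails=not → no input occurs → does not occur.
Controller branch unavailable [AND]: Hoist motor is down=occurs, North safety relay lost=not, Emergency main contactor failed=not → not all inputs occur → does not occur.
Elevator stuck between floors [OR]: Door loop lost=not, Controller branch unavailable=not → no input occurs → does not occur.

No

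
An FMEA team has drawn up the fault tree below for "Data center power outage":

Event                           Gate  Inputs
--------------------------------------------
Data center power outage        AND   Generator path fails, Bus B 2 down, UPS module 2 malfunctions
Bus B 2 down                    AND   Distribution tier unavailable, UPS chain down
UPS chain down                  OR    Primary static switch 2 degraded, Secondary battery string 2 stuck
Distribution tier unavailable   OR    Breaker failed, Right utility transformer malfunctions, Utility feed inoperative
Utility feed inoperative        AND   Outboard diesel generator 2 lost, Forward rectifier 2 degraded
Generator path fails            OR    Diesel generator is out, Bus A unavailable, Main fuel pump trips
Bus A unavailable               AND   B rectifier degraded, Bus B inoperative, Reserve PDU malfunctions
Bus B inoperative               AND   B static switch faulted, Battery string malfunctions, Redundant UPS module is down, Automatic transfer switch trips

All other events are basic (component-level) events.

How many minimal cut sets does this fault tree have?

Bus B inoperative [AND]: one cut set from each child combined → 1 × 1 × 1 × 1 = 1 cut set(s).
Bus A unavailable [AND]: one cut set from each child combined → 1 × 1 × 1 = 1 cut set(s).
Generator path fails [OR]: union of children's cut sets → 3 cut set(s).
Utility feed inoperative [AND]: one cut set from each child combined → 1 × 1 = 1 cut set(s).
Distribution tier unavailable [OR]: union of children's cut sets → 3 cut set(s).
UPS chain down [OR]: union of children's cut sets → 2 cut set(s).
Bus B 2 down [AND]: one cut set from each child combined → 3 × 2 = 6 cut set(s).
Data center power outage [AND]: one cut set from each child combined → 3 × 6 × 1 = 18 cut set(s).

18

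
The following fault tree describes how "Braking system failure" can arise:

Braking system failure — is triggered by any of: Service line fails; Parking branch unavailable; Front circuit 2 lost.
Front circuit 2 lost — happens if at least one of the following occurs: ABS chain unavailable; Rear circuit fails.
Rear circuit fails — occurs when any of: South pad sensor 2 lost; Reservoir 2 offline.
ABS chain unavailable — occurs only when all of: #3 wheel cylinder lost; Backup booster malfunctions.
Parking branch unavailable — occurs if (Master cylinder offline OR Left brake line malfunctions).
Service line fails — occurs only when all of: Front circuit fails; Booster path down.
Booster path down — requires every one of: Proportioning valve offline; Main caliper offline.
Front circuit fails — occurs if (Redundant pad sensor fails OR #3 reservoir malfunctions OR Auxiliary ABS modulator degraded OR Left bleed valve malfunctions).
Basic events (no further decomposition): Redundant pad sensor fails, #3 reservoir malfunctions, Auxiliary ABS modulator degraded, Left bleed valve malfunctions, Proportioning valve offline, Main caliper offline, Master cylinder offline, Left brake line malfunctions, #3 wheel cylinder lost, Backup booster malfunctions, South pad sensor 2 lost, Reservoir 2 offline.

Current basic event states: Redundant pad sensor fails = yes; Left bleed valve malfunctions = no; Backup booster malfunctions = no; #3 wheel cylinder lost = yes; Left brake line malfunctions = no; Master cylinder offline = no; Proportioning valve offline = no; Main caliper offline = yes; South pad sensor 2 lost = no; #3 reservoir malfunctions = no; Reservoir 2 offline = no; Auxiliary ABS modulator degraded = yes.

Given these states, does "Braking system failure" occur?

No

Front circuit fails [OR]: Redundant pad sensor fails=occurs, #3 reservoir malfunctions=not, Auxiliary ABS modulator degraded=occurs, Left bleed valve malfunctions=not → at least one input occurs → occurs.
Booster path down [AND]: Proportioning valve offline=not, Main caliper offline=occurs → not all inputs occur → does not occur.
Service line fails [AND]: Front circuit fails=occurs, Booster path down=not → not all inputs occur → does not occur.
Parking branch unavailable [OR]: Master cylinder offline=not, Left brake line malfunctions=not → no input occurs → does not occur.
ABS chain unavailable [AND]: #3 wheel cylinder lost=occurs, Backup booster malfunctions=not → not all inputs occur → does not occur.
Rear circuit fails [OR]: South pad sensor 2 lost=not, Reservoir 2 offline=not → no input occurs → does not occur.
Front circuit 2 lost [OR]: ABS chain unavailable=not, Rear circuit fails=not → no input occurs → does not occur.
Braking system failure [OR]: Service line fails=not, Parking branch unavailable=not, Front circuit 2 lost=not → no input occurs → does not occur.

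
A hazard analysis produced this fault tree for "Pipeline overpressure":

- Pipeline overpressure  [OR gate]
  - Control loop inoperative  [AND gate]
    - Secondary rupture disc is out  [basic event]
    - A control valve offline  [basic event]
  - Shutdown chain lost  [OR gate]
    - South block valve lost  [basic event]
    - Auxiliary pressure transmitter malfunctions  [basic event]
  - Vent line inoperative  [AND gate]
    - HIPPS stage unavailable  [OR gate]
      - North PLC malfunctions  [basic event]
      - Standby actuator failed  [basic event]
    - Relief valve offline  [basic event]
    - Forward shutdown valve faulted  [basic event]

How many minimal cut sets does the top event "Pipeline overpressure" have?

Control loop inoperative [AND]: one cut set from each child combined → 1 × 1 = 1 cut set(s).
Shutdown chain lost [OR]: union of children's cut sets → 2 cut set(s).
HIPPS stage unavailable [OR]: union of children's cut sets → 2 cut set(s).
Vent line inoperative [AND]: one cut set from each child combined → 2 × 1 × 1 = 2 cut set(s).
Pipeline overpressure [OR]: union of children's cut sets → 5 cut set(s).
Minimal cut sets: {A control valve offline, Secondary rupture disc is out}; {South block valve lost}; {Auxiliary pressure transmitter malfunctions}; {Forward shutdown valve faulted, North PLC malfunctions, Relief valve offline}; {Forward shutdown valve faulted, Relief valve offline, Standby actuator failed}.

5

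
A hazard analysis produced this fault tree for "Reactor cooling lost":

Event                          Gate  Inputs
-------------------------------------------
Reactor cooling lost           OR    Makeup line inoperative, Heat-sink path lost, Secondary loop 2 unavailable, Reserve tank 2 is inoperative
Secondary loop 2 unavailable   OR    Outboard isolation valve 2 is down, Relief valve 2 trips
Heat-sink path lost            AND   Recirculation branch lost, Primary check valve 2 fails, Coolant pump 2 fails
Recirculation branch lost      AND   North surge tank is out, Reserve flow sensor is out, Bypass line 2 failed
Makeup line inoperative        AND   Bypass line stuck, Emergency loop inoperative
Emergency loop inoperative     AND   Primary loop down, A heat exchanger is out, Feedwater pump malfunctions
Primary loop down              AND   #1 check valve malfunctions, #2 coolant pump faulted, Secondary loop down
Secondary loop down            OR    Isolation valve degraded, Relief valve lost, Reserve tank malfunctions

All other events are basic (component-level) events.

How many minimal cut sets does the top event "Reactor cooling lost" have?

7

Secondary loop down [OR]: union of children's cut sets → 3 cut set(s).
Primary loop down [AND]: one cut set from each child combined → 1 × 1 × 3 = 3 cut set(s).
Emergency loop inoperative [AND]: one cut set from each child combined → 3 × 1 × 1 = 3 cut set(s).
Makeup line inoperative [AND]: one cut set from each child combined → 1 × 3 = 3 cut set(s).
Recirculation branch lost [AND]: one cut set from each child combined → 1 × 1 × 1 = 1 cut set(s).
Heat-sink path lost [AND]: one cut set from each child combined → 1 × 1 × 1 = 1 cut set(s).
Secondary loop 2 unavailable [OR]: union of children's cut sets → 2 cut set(s).
Reactor cooling lost [OR]: union of children's cut sets → 7 cut set(s).
Minimal cut sets: {#1 check valve malfunctions, #2 coolant pump faulted, A heat exchanger is out, Bypass line stuck, Feedwater pump malfunctions, Isolation valve degraded}; {#1 check valve malfunctions, #2 coolant pump faulted, A heat exchanger is out, Bypass line stuck, Feedwater pump malfunctions, Relief valve lost}; {#1 check valve malfunctions, #2 coolant pump faulted, A heat exchanger is out, Bypass line stuck, Feedwater pump malfunctions, Reserve tank malfunctions}; {Bypass line 2 failed, Coolant pump 2 fails, North surge tank is out, Primary check valve 2 fails, Reserve flow sensor is out}; {Outboard isolation valve 2 is down}; {Relief valve 2 trips}; {Reserve tank 2 is inoperative}.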